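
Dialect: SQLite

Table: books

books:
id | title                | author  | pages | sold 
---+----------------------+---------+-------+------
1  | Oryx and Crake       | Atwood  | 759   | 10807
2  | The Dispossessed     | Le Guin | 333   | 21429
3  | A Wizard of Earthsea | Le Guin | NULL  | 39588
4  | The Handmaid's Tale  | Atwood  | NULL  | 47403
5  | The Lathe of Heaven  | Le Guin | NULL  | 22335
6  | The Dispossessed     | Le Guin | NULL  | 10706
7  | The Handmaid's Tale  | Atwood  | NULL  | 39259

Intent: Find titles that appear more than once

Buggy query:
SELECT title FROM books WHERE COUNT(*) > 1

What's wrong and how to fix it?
Bug: WHERE can't reference COUNT(*); aggregates are computed after WHERE

Fix: Group first, then use HAVING for the count condition

Corrected query:
SELECT title FROM books GROUP BY title HAVING COUNT(*) > 1

Result:
title              
-------------------
The Dispossessed   
The Handmaid's Tale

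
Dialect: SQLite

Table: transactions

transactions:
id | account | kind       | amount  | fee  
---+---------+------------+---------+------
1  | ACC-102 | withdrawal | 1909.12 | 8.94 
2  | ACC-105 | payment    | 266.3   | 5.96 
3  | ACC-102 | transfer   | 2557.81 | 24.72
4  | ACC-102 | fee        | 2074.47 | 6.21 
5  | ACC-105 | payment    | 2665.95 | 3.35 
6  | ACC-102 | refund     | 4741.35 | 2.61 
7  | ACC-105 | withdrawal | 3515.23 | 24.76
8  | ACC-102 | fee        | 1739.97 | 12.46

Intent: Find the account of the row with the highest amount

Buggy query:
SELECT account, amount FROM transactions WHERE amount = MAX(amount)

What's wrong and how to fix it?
Bug: WHERE is evaluated per row; an aggregate over the whole table isn't defined there

Fix: Use a subquery: WHERE amount = (SELECT MAX(amount) FROM transactions)

Corrected query:
SELECT account, amount FROM transactions WHERE amount = (SELECT MAX(amount) FROM transactions)

Result:
account | amount 
--------+--------
ACC-102 | 4741.35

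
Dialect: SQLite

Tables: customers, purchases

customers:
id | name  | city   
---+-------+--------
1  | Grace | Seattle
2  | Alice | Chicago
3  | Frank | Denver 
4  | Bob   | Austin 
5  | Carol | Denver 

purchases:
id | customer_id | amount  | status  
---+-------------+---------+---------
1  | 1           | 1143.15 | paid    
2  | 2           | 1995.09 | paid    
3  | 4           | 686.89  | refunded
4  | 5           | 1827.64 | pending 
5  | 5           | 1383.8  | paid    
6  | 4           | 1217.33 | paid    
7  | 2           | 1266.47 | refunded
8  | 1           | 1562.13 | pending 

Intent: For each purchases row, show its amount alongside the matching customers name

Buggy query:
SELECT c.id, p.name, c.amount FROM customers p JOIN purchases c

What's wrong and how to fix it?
Bug: Missing join condition: each purchases row is matched to all customers rows instead of just its own

Fix: Add ON c.customer_id = p.id to the JOIN

Corrected query:
SELECT c.id, p.name, c.amount FROM customers p JOIN purchases c ON c.customer_id = p.id

Result:
id | name  | amount 
---+-------+--------
1  | Grace | 1143.15
2  | Alice | 1995.09
3  | Bob   | 686.89 
4  | Carol | 1827.64
5  | Carol | 1383.8 
6  | Bob   | 1217.33
7  | Alice | 1266.47
8  | Grace | 1562.13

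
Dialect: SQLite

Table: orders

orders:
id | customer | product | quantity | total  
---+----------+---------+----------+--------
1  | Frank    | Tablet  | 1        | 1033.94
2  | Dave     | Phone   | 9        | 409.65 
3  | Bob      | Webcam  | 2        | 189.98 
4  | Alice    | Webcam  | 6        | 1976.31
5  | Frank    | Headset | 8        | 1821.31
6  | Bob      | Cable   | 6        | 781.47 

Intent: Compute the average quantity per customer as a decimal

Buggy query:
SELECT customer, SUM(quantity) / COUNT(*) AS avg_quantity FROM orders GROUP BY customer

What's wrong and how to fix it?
Bug: Both operands are integers, so '/' performs integer division and truncates

Fix: Cast one side to REAL so the division keeps the fractional part

Corrected query:
SELECT customer, SUM(quantity) * 1.0 / COUNT(*) AS avg_quantity FROM orders GROUP BY customer

Result:
customer | avg_quantity
---------+-------------
Alice    | 6           
Bob      | 4           
Dave     | 9           
Frank    | 4.5         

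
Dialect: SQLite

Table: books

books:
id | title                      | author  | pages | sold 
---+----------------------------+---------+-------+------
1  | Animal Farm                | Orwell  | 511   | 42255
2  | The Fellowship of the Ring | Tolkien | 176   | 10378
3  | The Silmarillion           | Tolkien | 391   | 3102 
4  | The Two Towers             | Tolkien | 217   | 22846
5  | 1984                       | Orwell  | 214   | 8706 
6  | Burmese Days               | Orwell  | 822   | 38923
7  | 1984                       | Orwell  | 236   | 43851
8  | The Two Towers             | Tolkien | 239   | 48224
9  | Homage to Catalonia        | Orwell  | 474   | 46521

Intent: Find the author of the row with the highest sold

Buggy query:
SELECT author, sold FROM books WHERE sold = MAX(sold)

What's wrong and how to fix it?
Bug: WHERE is evaluated per row; an aggregate over the whole table isn't defined there

Fix: Use a subquery: WHERE sold = (SELECT MAX(sold) FROM books)

Corrected query:
SELECT author, sold FROM books WHERE sold = (SELECT MAX(sold) FROM books)

Result:
author  | sold 
--------+------
Tolkien | 48224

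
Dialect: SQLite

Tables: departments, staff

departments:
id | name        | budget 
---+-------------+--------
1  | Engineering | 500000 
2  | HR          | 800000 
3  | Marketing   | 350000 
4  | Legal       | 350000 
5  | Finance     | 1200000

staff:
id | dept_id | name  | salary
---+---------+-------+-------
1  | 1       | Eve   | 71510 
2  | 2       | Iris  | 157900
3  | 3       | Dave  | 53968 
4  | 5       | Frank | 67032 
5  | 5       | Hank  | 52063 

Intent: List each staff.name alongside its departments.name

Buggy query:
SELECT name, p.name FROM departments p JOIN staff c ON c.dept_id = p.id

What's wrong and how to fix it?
Bug: 'name' exists in both joined tables, so the database can't tell which one is meant

Fix: Qualify the column with its table alias (c.name)

Corrected query:
SELECT c.name, p.name FROM departments p JOIN staff c ON c.dept_id = p.id

Result:
name  | name       
------+------------
Eve   | Engineering
Iris  | HR         
Dave  | Marketing  
Frank | Finance    
Hank  | Finance    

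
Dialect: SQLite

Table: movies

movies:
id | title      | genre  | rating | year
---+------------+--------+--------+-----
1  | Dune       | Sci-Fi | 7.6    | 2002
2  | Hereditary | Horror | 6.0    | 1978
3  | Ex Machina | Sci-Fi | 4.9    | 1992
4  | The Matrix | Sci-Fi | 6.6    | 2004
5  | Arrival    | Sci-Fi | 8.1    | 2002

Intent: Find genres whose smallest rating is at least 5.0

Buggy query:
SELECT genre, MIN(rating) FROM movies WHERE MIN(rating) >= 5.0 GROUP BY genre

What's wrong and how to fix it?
Bug: Aggregates like MIN are computed per group after WHERE runs

Fix: Use HAVING for the per-group MIN condition

Corrected query:
SELECT genre, MIN(rating) FROM movies GROUP BY genre HAVING MIN(rating) >= 5.0

Result:
genre  | MIN(rating)
-------+------------
Horror | 6          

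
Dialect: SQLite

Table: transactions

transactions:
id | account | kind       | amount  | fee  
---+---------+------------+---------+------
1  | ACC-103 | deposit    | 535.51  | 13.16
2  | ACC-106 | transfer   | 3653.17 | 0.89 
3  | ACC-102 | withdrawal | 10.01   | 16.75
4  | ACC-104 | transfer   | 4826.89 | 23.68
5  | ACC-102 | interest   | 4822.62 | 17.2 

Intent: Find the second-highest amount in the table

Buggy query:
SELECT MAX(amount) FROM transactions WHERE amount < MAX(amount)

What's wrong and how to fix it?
Bug: The inner MAX is an aggregate inside WHERE, which is not allowed

Fix: Compute the overall MAX in a subquery, then take MAX of rows below it

Corrected query:
SELECT MAX(amount) FROM transactions WHERE amount < (SELECT MAX(amount) FROM transactions)

Result:
MAX(amount)
-----------
4822.62    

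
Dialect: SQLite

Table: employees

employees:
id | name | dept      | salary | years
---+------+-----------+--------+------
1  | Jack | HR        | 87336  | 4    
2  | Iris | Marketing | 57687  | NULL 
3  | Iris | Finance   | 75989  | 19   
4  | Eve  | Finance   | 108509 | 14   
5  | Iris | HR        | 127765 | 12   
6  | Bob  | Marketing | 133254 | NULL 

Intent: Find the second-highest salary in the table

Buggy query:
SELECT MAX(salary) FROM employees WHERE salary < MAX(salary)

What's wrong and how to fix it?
Bug: The inner MAX is an aggregate inside WHERE, which is not allowed

Fix: Put the inner MAX in a scalar subquery

Corrected query:
SELECT MAX(salary) FROM employees WHERE salary < (SELECT MAX(salary) FROM employees)

Result:
MAX(salary)
-----------
127765     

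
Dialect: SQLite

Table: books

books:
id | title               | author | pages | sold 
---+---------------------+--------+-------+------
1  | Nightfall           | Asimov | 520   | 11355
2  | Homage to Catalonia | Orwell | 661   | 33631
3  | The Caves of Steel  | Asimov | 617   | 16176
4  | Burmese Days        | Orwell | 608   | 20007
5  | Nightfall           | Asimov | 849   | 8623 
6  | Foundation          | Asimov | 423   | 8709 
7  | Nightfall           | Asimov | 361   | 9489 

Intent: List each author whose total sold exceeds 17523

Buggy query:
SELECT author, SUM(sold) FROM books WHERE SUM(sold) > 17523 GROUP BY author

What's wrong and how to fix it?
Bug: SUM(sold) is an aggregate, but WHERE filters rows before aggregation

Fix: Use HAVING (which filters groups after aggregation) instead of WHERE

Corrected query:
SELECT author, SUM(sold) FROM books GROUP BY author HAVING SUM(sold) > 17523

Result:
author | SUM(sold)
-------+----------
Asimov | 54352    
Orwell | 53638    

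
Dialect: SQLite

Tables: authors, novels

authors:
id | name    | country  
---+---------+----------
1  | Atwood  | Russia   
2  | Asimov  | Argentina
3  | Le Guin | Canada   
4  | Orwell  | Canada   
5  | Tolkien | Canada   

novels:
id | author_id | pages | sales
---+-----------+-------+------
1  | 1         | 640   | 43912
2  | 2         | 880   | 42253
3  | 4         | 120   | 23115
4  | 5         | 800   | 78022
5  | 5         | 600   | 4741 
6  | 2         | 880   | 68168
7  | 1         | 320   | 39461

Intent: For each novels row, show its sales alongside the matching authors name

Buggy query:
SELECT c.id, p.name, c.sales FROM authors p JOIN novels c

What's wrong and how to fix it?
Bug: JOIN with no ON clause produces a cartesian product; every novels row pairs with every authors row

Fix: Specify the join condition linking the foreign key to the parent id

Corrected query:
SELECT c.id, p.name, c.sales FROM authors p JOIN novels c ON c.author_id = p.id

Result:
id | name    | sales
---+---------+------
1  | Atwood  | 43912
2  | Asimov  | 42253
3  | Orwell  | 23115
4  | Tolkien | 78022
5  | Tolkien | 4741 
6  | Asimov  | 68168
7  | Atwood  | 39461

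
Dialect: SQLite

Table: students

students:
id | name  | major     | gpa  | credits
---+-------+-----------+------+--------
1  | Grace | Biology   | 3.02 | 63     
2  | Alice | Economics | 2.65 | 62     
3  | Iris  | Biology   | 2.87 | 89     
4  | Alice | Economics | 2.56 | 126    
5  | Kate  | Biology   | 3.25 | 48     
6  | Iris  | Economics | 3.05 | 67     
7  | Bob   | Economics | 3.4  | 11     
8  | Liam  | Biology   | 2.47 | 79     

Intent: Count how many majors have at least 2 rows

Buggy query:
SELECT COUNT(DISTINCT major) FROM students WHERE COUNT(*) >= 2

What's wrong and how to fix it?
Bug: WHERE filters individual rows, not groups, so a group-level COUNT is invalid there

Fix: Group first with HAVING COUNT(*) >= 2, then COUNT the resulting groups

Corrected query:
SELECT COUNT(*) FROM (SELECT major FROM students GROUP BY major HAVING COUNT(*) >= 2)

Result:
COUNT(*)
--------
2       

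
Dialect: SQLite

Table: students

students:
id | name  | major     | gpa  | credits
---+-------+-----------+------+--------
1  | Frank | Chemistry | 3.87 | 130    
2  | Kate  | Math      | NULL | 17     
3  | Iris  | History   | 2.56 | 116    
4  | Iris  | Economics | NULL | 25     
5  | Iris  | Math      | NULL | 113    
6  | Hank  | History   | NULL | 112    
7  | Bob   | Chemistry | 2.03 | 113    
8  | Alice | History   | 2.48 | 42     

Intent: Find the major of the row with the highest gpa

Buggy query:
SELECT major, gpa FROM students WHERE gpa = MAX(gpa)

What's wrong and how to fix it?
Bug: WHERE is evaluated per row; an aggregate over the whole table isn't defined there

Fix: Use a subquery: WHERE gpa = (SELECT MAX(gpa) FROM students)

Corrected query:
SELECT major, gpa FROM students WHERE gpa = (SELECT MAX(gpa) FROM students)

Result:
major     | gpa 
----------+-----
Chemistry | 3.87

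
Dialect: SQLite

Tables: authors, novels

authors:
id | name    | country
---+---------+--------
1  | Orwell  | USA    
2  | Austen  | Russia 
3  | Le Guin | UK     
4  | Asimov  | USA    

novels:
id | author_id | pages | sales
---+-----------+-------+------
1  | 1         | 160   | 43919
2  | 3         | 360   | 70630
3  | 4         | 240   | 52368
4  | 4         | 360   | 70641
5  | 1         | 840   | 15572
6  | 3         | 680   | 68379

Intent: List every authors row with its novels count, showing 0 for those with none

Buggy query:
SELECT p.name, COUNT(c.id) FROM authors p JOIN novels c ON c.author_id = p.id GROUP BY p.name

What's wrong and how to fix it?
Bug: INNER JOIN drops authors rows that have no matching novels rows

Fix: Switch to LEFT JOIN to retain unmatched parent rows

Corrected query:
SELECT p.name, COUNT(c.id) FROM authors p LEFT JOIN novels c ON c.author_id = p.id GROUP BY p.name

Result:
name    | COUNT(c.id)
--------+------------
Asimov  | 2          
Austen  | 0          
Le Guin | 2          
Orwell  | 2          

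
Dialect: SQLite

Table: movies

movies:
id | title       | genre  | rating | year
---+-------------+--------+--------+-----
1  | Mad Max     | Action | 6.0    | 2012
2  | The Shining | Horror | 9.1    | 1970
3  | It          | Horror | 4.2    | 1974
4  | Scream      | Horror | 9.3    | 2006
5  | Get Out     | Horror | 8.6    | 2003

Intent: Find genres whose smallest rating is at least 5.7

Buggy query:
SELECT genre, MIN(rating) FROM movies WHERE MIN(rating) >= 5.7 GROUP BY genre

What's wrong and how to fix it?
Bug: Aggregates like MIN are computed per group after WHERE runs

Fix: Use HAVING for the per-group MIN condition

Corrected query:
SELECT genre, MIN(rating) FROM movies GROUP BY genre HAVING MIN(rating) >= 5.7

Result:
genre  | MIN(rating)
-------+------------
Action | 6          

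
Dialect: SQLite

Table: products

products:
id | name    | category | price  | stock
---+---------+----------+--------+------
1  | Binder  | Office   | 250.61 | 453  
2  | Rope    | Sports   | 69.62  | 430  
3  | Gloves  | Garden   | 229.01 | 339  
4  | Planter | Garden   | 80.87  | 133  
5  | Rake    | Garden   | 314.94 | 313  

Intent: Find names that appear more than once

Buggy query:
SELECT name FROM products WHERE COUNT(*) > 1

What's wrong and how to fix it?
Bug: COUNT(*) is an aggregate and cannot be used in WHERE

Fix: GROUP BY name, then filter groups with HAVING COUNT(*) > 1

Corrected query:
SELECT name FROM products GROUP BY name HAVING COUNT(*) > 1

Result:
(no rows)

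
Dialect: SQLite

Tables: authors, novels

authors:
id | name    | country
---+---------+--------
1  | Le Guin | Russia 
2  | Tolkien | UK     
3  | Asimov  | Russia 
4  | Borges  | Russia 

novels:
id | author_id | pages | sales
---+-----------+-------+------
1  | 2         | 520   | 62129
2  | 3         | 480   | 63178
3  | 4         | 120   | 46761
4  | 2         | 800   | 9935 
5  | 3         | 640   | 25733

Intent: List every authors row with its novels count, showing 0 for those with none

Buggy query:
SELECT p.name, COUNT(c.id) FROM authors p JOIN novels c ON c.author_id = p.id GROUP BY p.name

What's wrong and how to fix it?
Bug: INNER JOIN drops authors rows that have no matching novels rows

Fix: Use LEFT JOIN so parents without children still appear (COUNT(c.id) gives 0)

Corrected query:
SELECT p.name, COUNT(c.id) FROM authors p LEFT JOIN novels c ON c.author_id = p.id GROUP BY p.name

Result:
name    | COUNT(c.id)
--------+------------
Asimov  | 2          
Borges  | 1          
Le Guin | 0          
Tolkien | 2          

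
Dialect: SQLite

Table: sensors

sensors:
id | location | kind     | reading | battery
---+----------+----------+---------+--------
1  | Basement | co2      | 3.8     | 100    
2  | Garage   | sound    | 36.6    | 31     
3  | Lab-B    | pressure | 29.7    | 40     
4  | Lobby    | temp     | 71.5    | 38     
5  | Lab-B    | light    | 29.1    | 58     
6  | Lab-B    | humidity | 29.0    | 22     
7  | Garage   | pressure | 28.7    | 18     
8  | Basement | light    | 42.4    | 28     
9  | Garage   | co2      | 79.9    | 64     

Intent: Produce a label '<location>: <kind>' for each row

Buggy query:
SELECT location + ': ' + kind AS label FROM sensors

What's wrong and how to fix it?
Bug: '+' is numeric addition; on text columns SQLite converts them to 0 instead of concatenating

Fix: Use the || operator for string concatenation

Corrected query:
SELECT location || ': ' || kind AS label FROM sensors

Result:
label           
----------------
Basement: co2   
Garage: sound   
Lab-B: pressure 
Lobby: temp     
Lab-B: light    
Lab-B: humidity 
Garage: pressure
Basement: light 
Garage: co2     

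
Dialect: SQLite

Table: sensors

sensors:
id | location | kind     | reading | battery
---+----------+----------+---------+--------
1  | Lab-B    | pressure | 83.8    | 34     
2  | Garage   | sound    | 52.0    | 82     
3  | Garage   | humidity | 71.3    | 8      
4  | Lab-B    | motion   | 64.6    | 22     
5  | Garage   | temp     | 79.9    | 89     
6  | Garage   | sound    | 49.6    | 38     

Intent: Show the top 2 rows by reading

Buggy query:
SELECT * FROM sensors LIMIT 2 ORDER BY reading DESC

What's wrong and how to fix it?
Bug: ORDER BY cannot follow LIMIT; LIMIT is the final clause

Fix: Swap the clauses: ORDER BY first, then LIMIT

Corrected query:
SELECT * FROM sensors ORDER BY reading DESC LIMIT 2

Result:
id | location | kind     | reading | battery
---+----------+----------+---------+--------
1  | Lab-B    | pressure | 83.8    | 34     
5  | Garage   | temp     | 79.9    | 89     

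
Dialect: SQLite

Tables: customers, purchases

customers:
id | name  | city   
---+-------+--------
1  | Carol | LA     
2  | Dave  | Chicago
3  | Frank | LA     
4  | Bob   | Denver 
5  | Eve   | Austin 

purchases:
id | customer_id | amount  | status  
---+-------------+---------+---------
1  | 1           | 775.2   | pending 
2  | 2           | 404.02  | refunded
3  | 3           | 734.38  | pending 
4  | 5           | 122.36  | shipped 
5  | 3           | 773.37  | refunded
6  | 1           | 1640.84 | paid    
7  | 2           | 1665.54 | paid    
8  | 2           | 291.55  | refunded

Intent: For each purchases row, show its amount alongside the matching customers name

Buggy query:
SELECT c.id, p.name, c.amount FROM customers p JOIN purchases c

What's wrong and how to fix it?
Bug: Missing join condition: each purchases row is matched to all customers rows instead of just its own

Fix: Specify the join condition linking the foreign key to the parent id

Corrected query:
SELECT c.id, p.name, c.amount FROM customers p JOIN purchases c ON c.customer_id = p.id

Result:
id | name  | amount 
---+-------+--------
1  | Carol | 775.2  
2  | Dave  | 404.02 
3  | Frank | 734.38 
4  | Eve   | 122.36 
5  | Frank | 773.37 
6  | Carol | 1640.84
7  | Dave  | 1665.54
8  | Dave  | 291.55 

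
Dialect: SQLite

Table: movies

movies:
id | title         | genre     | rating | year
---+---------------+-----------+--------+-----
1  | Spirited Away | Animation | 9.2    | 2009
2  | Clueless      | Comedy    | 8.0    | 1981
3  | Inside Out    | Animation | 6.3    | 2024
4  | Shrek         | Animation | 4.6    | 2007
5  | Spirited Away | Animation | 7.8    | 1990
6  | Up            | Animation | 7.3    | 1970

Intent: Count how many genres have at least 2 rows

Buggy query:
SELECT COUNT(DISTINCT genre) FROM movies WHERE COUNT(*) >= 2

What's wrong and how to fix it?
Bug: WHERE filters individual rows, not groups, so a group-level COUNT is invalid there

Fix: Use a subquery that GROUPs and filters with HAVING, then count its rows

Corrected query:
SELECT COUNT(*) FROM (SELECT genre FROM movies GROUP BY genre HAVING COUNT(*) >= 2)

Result:
COUNT(*)
--------
1       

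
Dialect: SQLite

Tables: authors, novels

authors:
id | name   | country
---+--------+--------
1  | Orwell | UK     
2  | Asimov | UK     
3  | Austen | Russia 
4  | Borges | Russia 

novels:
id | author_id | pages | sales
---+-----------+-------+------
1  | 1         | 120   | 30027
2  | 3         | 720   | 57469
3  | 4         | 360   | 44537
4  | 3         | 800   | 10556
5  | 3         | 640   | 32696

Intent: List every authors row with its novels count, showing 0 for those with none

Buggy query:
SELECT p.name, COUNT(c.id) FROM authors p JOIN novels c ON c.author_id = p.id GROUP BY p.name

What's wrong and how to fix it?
Bug: INNER JOIN drops authors rows that have no matching novels rows

Fix: Switch to LEFT JOIN to retain unmatched parent rows

Corrected query:
SELECT p.name, COUNT(c.id) FROM authors p LEFT JOIN novels c ON c.author_id = p.id GROUP BY p.name

Result:
name   | COUNT(c.id)
-------+------------
Asimov | 0          
Austen | 3          
Borges | 1          
Orwell | 1          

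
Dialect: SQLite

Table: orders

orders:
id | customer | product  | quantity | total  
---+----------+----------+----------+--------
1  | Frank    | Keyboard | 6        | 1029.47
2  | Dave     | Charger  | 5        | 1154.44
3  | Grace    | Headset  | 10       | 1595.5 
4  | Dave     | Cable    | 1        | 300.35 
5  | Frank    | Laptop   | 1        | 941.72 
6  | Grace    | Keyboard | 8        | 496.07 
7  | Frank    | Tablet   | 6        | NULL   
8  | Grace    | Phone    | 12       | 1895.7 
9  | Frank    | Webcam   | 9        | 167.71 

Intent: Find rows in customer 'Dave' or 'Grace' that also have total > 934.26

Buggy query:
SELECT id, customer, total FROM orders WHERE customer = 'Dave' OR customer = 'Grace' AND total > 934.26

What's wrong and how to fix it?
Bug: Without parentheses, AND is evaluated before OR, so the total filter only applies to the 'Grace' branch

Fix: Group the OR with parentheses (or use IN), then AND the threshold

Corrected query:
SELECT id, customer, total FROM orders WHERE (customer = 'Dave' OR customer = 'Grace') AND total > 934.26

Result:
id | customer | total  
---+----------+--------
2  | Dave     | 1154.44
3  | Grace    | 1595.5 
8  | Grace    | 1895.7 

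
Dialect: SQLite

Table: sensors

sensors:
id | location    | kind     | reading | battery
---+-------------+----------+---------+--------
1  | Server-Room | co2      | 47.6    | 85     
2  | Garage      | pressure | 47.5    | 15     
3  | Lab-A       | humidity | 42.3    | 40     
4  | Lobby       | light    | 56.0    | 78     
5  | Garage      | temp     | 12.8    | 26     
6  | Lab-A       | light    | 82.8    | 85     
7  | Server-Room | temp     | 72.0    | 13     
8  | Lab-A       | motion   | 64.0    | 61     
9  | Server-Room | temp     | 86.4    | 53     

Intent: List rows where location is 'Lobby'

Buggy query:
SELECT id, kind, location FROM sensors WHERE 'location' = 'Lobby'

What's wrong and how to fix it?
Bug: Single quotes denote string literals in SQL; the column name is being compared as a constant string

Fix: Remove the quotes around the column name (or use double quotes for an identifier)

Corrected query:
SELECT id, kind, location FROM sensors WHERE location = 'Lobby'

Result:
id | kind  | location
---+-------+---------
4  | light | Lobby   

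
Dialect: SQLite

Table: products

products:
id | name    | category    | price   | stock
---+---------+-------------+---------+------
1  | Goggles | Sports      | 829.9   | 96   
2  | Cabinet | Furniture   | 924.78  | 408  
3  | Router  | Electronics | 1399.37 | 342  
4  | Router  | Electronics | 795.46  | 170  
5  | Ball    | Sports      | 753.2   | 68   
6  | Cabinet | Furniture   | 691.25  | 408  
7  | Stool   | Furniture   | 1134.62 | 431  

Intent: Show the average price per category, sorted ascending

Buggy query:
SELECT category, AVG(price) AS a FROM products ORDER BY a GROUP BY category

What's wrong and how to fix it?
Bug: ORDER BY appears before GROUP BY; SQL clause order requires GROUP BY first

Fix: Reorder: SELECT … FROM … GROUP BY … ORDER BY …

Corrected query:
SELECT category, AVG(price) AS a FROM products GROUP BY category ORDER BY a

Result:
category    | a         
------------+-----------
Sports      | 791.55    
Furniture   | 916.883333
Electronics | 1097.415  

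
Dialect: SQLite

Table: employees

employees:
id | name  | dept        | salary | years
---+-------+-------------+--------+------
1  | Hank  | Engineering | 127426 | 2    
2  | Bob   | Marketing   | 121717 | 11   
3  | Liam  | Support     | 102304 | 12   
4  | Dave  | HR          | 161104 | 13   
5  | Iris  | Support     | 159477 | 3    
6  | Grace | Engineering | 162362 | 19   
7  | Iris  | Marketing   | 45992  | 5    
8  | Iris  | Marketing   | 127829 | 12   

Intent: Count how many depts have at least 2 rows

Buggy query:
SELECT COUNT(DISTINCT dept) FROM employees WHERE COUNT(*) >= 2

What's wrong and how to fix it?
Bug: WHERE filters individual rows, not groups, so a group-level COUNT is invalid there

Fix: Use a subquery that GROUPs and filters with HAVING, then count its rows

Corrected query:
SELECT COUNT(*) FROM (SELECT dept FROM employees GROUP BY dept HAVING COUNT(*) >= 2)

Result:
COUNT(*)
--------
3       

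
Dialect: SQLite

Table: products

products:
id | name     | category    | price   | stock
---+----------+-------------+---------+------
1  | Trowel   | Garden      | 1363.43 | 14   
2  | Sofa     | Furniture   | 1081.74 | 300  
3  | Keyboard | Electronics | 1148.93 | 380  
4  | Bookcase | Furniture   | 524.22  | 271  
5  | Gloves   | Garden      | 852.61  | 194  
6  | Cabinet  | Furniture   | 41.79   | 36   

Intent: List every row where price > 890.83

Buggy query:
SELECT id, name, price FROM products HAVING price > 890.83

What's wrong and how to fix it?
Bug: This is a non-aggregate query (no GROUP BY, no aggregates), so in SQLite the HAVING clause is invalid here; a row-level condition belongs in WHERE

Fix: Use WHERE for row-level filtering

Corrected query:
SELECT id, name, price FROM products WHERE price > 890.83

Result:
id | name     | price  
---+----------+--------
1  | Trowel   | 1363.43
2  | Sofa     | 1081.74
3  | Keyboard | 1148.93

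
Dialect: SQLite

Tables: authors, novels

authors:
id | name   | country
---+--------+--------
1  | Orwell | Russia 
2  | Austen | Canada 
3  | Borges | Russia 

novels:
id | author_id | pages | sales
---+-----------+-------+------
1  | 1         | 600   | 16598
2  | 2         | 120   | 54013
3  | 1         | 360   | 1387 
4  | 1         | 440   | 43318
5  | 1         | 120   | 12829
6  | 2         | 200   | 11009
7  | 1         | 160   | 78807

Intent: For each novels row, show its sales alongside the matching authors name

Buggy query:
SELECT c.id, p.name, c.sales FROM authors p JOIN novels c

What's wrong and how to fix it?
Bug: JOIN with no ON clause produces a cartesian product; every novels row pairs with every authors row

Fix: Add ON c.author_id = p.id to the JOIN

Corrected query:
SELECT c.id, p.name, c.sales FROM authors p JOIN novels c ON c.author_id = p.id

Result:
id | name   | sales
---+--------+------
1  | Orwell | 16598
2  | Austen | 54013
3  | Orwell | 1387 
4  | Orwell | 43318
5  | Orwell | 12829
6  | Austen | 11009
7  | Orwell | 78807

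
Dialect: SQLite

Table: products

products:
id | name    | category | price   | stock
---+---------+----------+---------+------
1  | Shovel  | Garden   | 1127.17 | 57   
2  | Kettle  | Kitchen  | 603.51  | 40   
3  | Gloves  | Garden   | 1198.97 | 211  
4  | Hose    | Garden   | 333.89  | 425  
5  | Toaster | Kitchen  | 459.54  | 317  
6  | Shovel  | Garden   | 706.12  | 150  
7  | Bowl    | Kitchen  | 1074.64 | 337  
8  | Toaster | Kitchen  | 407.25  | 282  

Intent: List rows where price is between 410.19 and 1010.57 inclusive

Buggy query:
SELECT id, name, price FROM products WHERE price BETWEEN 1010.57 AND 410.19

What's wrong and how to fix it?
Bug: BETWEEN expects the lower bound first; with 1010.57 AND 410.19 the range is empty

Fix: Swap the bounds so the smaller value comes first

Corrected query:
SELECT id, name, price FROM products WHERE price BETWEEN 410.19 AND 1010.57

Result:
id | name    | price 
---+---------+-------
2  | Kettle  | 603.51
5  | Toaster | 459.54
6  | Shovel  | 706.12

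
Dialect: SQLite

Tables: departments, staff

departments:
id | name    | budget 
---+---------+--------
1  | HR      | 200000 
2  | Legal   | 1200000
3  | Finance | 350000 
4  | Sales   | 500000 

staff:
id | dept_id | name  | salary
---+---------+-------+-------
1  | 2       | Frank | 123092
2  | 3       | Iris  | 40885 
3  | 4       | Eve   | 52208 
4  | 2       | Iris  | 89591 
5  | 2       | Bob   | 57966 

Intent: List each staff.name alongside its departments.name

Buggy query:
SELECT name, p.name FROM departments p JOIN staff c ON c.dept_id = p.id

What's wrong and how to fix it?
Bug: 'name' exists in both joined tables, so the database can't tell which one is meant

Fix: Qualify the column with its table alias (c.name)

Corrected query:
SELECT c.name, p.name FROM departments p JOIN staff c ON c.dept_id = p.id

Result:
name  | name   
------+--------
Frank | Legal  
Iris  | Finance
Eve   | Sales  
Iris  | Legal  
Bob   | Legal  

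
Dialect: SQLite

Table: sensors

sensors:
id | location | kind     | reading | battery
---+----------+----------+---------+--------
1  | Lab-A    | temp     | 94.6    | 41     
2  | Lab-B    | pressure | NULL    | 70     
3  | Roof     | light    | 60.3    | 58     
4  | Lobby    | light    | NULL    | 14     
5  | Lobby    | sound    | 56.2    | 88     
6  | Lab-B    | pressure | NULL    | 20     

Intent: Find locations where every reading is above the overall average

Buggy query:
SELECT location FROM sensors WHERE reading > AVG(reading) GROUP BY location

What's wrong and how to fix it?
Bug: WHERE evaluates per row before aggregation, so AVG() is unavailable

Fix: Use a subquery for AVG and a HAVING MIN(...) filter so the condition holds for every row in the group

Corrected query:
SELECT location FROM sensors GROUP BY location HAVING MIN(reading) > (SELECT AVG(reading) FROM sensors)

Result:
location
--------
Lab-A   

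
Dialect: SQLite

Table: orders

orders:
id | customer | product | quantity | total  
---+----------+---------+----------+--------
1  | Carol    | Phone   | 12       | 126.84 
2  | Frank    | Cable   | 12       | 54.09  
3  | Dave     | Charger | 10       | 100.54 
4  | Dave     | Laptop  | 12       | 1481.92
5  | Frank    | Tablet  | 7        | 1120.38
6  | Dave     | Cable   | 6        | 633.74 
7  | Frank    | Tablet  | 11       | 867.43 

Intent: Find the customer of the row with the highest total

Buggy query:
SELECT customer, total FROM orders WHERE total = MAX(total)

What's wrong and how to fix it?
Bug: MAX(total) is an aggregate and cannot be used directly in WHERE

Fix: Wrap MAX in a scalar subquery so WHERE compares against a single value

Corrected query:
SELECT customer, total FROM orders WHERE total = (SELECT MAX(total) FROM orders)

Result:
customer | total  
---------+--------
Dave     | 1481.92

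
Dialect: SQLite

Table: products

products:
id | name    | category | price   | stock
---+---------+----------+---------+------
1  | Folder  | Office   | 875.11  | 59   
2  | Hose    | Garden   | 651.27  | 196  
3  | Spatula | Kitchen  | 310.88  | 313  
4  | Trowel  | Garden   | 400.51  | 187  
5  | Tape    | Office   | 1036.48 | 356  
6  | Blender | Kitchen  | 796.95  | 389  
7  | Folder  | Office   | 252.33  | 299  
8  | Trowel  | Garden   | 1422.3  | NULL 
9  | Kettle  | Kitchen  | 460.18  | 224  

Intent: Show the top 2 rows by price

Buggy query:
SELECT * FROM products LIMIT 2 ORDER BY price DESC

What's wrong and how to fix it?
Bug: ORDER BY cannot follow LIMIT; LIMIT is the final clause

Fix: Sort with ORDER BY, then apply LIMIT

Corrected query:
SELECT * FROM products ORDER BY price DESC LIMIT 2

Result:
id | name   | category | price   | stock
---+--------+----------+---------+------
8  | Trowel | Garden   | 1422.3  | NULL 
5  | Tape   | Office   | 1036.48 | 356  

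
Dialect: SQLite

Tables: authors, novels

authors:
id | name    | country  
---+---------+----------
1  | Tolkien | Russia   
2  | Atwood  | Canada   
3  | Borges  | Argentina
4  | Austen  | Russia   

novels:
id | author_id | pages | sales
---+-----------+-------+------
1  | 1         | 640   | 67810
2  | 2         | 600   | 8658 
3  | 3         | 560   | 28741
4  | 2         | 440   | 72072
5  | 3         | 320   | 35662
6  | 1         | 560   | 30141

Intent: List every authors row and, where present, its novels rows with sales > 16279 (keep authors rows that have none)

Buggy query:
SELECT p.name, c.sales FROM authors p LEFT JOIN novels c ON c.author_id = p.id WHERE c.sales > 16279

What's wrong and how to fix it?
Bug: A WHERE condition on the right-hand table after LEFT JOIN drops unmatched parents

Fix: Put 'c.sales > 16279' in the JOIN's ON clause instead of WHERE

Corrected query:
SELECT p.name, c.sales FROM authors p LEFT JOIN novels c ON c.author_id = p.id AND c.sales > 16279

Result:
name    | sales
--------+------
Tolkien | 30141
Tolkien | 67810
Atwood  | 72072
Borges  | 28741
Borges  | 35662
Austen  | NULL 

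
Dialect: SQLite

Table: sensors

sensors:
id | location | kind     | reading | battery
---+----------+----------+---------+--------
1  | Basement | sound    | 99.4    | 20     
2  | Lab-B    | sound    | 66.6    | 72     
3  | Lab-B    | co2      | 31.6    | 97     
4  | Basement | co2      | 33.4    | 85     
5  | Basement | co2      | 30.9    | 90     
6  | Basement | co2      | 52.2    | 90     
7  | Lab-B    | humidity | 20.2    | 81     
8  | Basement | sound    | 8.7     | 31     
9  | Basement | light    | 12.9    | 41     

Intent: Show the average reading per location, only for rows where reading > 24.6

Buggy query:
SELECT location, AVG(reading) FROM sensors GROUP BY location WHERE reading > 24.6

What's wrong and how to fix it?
Bug: Row-level WHERE must come before GROUP BY in the clause order

Fix: Move the WHERE clause before GROUP BY

Corrected query:
SELECT location, AVG(reading) FROM sensors WHERE reading > 24.6 GROUP BY location

Result:
location | AVG(reading)
---------+-------------
Basement | 53.975      
Lab-B    | 49.1        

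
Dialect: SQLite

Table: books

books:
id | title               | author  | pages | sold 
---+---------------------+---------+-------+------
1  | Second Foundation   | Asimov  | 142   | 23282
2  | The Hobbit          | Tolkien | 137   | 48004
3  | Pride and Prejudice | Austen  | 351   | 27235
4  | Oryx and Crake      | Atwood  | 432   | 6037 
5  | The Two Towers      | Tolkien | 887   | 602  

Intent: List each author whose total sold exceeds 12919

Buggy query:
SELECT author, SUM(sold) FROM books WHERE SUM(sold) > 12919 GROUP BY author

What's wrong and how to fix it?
Bug: SUM(sold) is an aggregate, but WHERE filters rows before aggregation

Fix: Move the aggregate condition to a HAVING clause

Corrected query:
SELECT author, SUM(sold) FROM books GROUP BY author HAVING SUM(sold) > 12919

Result:
author  | SUM(sold)
--------+----------
Asimov  | 23282    
Austen  | 27235    
Tolkien | 48606    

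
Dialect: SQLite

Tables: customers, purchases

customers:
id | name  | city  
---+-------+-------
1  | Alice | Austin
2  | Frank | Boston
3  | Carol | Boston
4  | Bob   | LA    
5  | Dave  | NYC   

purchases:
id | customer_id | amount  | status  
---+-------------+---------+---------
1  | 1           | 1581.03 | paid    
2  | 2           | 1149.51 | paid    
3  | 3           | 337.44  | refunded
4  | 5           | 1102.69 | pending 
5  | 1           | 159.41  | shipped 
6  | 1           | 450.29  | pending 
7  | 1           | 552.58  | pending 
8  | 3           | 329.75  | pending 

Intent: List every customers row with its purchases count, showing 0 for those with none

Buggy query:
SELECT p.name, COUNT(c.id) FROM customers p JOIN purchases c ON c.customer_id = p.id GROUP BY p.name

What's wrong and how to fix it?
Bug: INNER JOIN drops customers rows that have no matching purchases rows

Fix: Switch to LEFT JOIN to retain unmatched parent rows

Corrected query:
SELECT p.name, COUNT(c.id) FROM customers p LEFT JOIN purchases c ON c.customer_id = p.id GROUP BY p.name

Result:
name  | COUNT(c.id)
------+------------
Alice | 4          
Bob   | 0          
Carol | 2          
Dave  | 1          
Frank | 1          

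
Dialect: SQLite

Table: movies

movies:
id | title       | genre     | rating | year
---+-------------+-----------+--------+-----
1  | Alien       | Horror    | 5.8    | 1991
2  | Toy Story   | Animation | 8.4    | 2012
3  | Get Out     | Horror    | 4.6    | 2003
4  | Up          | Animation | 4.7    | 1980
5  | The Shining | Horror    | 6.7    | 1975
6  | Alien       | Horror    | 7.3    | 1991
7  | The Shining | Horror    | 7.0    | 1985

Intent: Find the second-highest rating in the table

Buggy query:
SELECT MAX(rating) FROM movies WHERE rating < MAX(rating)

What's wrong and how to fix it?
Bug: MAX(rating) on the right of the comparison is an aggregate-in-WHERE error

Fix: Compute the overall MAX in a subquery, then take MAX of rows below it

Corrected query:
SELECT MAX(rating) FROM movies WHERE rating < (SELECT MAX(rating) FROM movies)

Result:
MAX(rating)
-----------
7.3        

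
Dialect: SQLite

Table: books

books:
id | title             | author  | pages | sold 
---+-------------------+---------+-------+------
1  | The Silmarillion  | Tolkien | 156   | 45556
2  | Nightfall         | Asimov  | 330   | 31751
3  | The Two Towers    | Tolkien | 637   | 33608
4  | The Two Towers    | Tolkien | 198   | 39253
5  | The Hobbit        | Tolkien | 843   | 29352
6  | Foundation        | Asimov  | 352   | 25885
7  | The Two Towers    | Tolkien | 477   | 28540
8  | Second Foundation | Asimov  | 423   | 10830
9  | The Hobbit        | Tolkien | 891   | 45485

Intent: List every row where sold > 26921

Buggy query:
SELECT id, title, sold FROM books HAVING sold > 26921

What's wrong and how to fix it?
Bug: HAVING filters the output of aggregation, but this query has no GROUP BY and no aggregate functions, so SQLite rejects it (HAVING clause on a non-aggregate query); the condition here is per row

Fix: Replace HAVING with WHERE since the condition applies to individual rows

Corrected query:
SELECT id, title, sold FROM books WHERE sold > 26921

Result:
id | title            | sold 
---+------------------+------
1  | The Silmarillion | 45556
2  | Nightfall        | 31751
3  | The Two Towers   | 33608
4  | The Two Towers   | 39253
5  | The Hobbit       | 29352
7  | The Two Towers   | 28540
9  | The Hobbit       | 45485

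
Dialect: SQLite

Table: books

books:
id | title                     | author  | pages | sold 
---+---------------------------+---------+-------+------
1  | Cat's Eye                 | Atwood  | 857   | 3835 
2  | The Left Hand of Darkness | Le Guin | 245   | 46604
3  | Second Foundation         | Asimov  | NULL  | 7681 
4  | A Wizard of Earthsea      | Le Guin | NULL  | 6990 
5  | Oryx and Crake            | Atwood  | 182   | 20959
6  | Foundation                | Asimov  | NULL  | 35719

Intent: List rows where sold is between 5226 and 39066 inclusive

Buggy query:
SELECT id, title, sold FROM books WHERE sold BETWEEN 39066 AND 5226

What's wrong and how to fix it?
Bug: The bounds are reversed; BETWEEN a AND b requires a <= b to match anything

Fix: Write BETWEEN 5226 AND 39066

Corrected query:
SELECT id, title, sold FROM books WHERE sold BETWEEN 5226 AND 39066

Result:
id | title                | sold 
---+----------------------+------
3  | Second Foundation    | 7681 
4  | A Wizard of Earthsea | 6990 
5  | Oryx and Crake       | 20959
6  | Foundation           | 35719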